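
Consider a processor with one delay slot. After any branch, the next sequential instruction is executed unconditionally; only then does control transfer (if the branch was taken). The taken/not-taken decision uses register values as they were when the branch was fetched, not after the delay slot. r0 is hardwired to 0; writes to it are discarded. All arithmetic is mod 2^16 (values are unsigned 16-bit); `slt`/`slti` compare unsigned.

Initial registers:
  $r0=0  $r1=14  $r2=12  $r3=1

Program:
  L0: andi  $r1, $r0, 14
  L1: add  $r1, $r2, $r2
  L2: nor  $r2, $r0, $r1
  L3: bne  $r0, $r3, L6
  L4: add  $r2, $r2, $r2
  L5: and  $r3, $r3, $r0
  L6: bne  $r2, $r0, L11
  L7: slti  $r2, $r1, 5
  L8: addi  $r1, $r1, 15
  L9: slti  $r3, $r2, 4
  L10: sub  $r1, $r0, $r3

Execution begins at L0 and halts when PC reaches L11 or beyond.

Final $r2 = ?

0

  step pc=0: andi  $r1, $r0, 14  regs=(0,0,12,1)
  step pc=1: add  $r1, $r2, $r2  regs=(0,24,12,1)
  step pc=2: nor  $r2, $r0, $r1  regs=(0,24,65511,1)
  step pc=3: bne  $r0, $r3, L6  cond=T  regs=(0,24,65511,1)
  step pc=4: add  $r2, $r2, $r2  regs=(0,24,65486,1)
  step pc=6: bne  $r2, $r0, L11  cond=T  regs=(0,24,65486,1)
  step pc=7: slti  $r2, $r1, 5  regs=(0,24,0,1)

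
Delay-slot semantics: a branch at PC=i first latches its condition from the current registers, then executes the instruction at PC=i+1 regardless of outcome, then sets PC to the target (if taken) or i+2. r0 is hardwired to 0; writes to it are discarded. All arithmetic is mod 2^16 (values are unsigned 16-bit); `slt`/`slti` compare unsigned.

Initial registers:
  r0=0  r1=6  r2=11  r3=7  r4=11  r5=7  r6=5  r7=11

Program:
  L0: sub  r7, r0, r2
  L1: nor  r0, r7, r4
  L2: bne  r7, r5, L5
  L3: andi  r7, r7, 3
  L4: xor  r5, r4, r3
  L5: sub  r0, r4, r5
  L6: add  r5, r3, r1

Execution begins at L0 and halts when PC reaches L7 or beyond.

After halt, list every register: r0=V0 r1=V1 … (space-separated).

r0=0 r1=6 r2=11 r3=7 r4=11 r5=13 r6=5 r7=1

[0] sub  r7, r0, r2  →  {r0:0, r1:6, r2:11, r3:7, r4:11, r5:7, r6:5, r7:65525}
[1] nor  r0, r7, r4  →  {r0:0, r1:6, r2:11, r3:7, r4:11, r5:7, r6:5, r7:65525}
[2] bne  r7, r5, L5  →  {r0:0, r1:6, r2:11, r3:7, r4:11, r5:7, r6:5, r7:65525}  ⟨branch taken⟩
[3] andi  r7, r7, 3  →  {r0:0, r1:6, r2:11, r3:7, r4:11, r5:7, r6:5, r7:1}
[5] sub  r0, r4, r5  →  {r0:0, r1:6, r2:11, r3:7, r4:11, r5:7, r6:5, r7:1}
[6] add  r5, r3, r1  →  {r0:0, r1:6, r2:11, r3:7, r4:11, r5:13, r6:5, r7:1}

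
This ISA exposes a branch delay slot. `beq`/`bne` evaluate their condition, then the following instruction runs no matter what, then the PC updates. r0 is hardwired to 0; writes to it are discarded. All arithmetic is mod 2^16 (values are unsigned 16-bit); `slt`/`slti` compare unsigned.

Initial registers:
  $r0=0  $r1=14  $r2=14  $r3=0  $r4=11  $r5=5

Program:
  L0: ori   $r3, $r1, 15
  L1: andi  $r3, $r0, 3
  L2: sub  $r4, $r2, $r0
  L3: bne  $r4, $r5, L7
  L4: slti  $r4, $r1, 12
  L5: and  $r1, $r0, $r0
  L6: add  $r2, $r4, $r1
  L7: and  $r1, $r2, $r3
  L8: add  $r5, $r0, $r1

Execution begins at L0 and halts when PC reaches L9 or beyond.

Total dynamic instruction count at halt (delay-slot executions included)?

7

#0 ori   $r3, $r1, 15 ; 0/14/14/15/11/5
#1 andi  $r3, $r0, 3 ; 0/14/14/0/11/5
#2 sub  $r4, $r2, $r0 ; 0/14/14/0/14/5
#3 bne  $r4, $r5, L7 ; 0/14/14/0/14/5 ; →target
#4 slti  $r4, $r1, 12 ; 0/14/14/0/0/5
#7 and  $r1, $r2, $r3 ; 0/0/14/0/0/5
#8 add  $r5, $r0, $r1 ; 0/0/14/0/0/0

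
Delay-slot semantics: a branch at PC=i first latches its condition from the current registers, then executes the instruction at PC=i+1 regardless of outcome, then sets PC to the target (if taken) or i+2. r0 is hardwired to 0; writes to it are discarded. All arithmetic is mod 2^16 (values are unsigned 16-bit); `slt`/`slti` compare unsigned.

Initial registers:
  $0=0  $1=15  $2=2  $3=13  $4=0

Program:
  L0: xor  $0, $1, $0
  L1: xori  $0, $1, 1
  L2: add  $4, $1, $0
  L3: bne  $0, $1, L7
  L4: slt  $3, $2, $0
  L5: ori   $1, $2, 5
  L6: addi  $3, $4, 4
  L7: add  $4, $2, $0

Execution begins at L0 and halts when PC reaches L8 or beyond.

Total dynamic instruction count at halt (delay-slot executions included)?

6

  step pc=0: xor  $0, $1, $0  regs=(0,15,2,13,0)
  step pc=1: xori  $0, $1, 1  regs=(0,15,2,13,0)
  step pc=2: add  $4, $1, $0  regs=(0,15,2,13,15)
  step pc=3: bne  $0, $1, L7  cond=T  regs=(0,15,2,13,15)
  step pc=4: slt  $3, $2, $0  regs=(0,15,2,0,15)
  step pc=7: add  $4, $2, $0  regs=(0,15,2,0,2)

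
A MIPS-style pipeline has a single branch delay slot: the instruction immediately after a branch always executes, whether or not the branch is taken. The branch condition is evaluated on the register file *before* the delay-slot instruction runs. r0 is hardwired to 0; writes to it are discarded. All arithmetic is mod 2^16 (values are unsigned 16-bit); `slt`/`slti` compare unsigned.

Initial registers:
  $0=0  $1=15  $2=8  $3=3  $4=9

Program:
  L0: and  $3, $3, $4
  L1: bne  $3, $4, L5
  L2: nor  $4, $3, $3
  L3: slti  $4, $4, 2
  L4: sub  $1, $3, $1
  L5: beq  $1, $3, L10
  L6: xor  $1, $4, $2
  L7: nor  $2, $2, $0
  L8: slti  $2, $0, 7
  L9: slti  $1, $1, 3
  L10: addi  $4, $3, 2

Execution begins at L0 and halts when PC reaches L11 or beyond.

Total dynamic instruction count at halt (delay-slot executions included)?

#0 and  $3, $3, $4 ; 0/15/8/1/9
#1 bne  $3, $4, L5 ; 0/15/8/1/9 ; →target
#2 nor  $4, $3, $3 ; 0/15/8/1/65534
#5 beq  $1, $3, L10 ; 0/15/8/1/65534 ; →fallthru
#6 xor  $1, $4, $2 ; 0/65526/8/1/65534
#7 nor  $2, $2, $0 ; 0/65526/65527/1/65534
#8 slti  $2, $0, 7 ; 0/65526/1/1/65534
#9 slti  $1, $1, 3 ; 0/0/1/1/65534
#10 addi  $4, $3, 2 ; 0/0/1/1/3

9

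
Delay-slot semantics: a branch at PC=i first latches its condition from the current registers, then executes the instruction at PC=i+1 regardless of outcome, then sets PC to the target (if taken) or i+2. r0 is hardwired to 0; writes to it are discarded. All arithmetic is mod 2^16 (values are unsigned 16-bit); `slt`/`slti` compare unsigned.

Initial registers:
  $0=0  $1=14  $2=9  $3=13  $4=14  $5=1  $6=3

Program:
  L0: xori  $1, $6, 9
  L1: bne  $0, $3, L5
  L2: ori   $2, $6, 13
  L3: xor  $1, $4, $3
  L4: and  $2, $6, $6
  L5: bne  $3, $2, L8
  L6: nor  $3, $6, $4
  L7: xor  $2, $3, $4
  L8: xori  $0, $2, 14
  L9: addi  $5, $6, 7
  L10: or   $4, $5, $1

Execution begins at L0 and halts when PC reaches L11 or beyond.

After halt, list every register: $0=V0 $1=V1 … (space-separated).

$0=0 $1=10 $2=15 $3=65520 $4=10 $5=10 $6=3

  step pc=0: xori  $1, $6, 9  regs=(0,10,9,13,14,1,3)
  step pc=1: bne  $0, $3, L5  cond=T  regs=(0,10,9,13,14,1,3)
  step pc=2: ori   $2, $6, 13  regs=(0,10,15,13,14,1,3)
  step pc=5: bne  $3, $2, L8  cond=T  regs=(0,10,15,13,14,1,3)
  step pc=6: nor  $3, $6, $4  regs=(0,10,15,65520,14,1,3)
  step pc=8: xori  $0, $2, 14  regs=(0,10,15,65520,14,1,3)
  step pc=9: addi  $5, $6, 7  regs=(0,10,15,65520,14,10,3)
  step pc=10: or   $4, $5, $1  regs=(0,10,15,65520,10,10,3)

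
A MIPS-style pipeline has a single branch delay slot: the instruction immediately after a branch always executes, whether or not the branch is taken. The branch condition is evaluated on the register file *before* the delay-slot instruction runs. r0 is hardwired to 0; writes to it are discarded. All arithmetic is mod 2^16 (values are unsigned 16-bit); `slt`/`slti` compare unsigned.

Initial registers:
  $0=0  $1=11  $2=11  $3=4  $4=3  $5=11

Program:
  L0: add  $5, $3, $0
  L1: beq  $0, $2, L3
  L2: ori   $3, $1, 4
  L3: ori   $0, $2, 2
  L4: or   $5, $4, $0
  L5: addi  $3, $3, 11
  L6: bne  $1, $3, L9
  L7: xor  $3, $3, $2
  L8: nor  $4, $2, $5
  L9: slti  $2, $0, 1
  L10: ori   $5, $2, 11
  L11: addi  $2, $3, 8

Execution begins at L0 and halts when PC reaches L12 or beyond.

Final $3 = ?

17

[0] add  $5, $3, $0  →  {$0:0, $1:11, $2:11, $3:4, $4:3, $5:4}
[1] beq  $0, $2, L3  →  {$0:0, $1:11, $2:11, $3:4, $4:3, $5:4}  ⟨branch fallthrough⟩
[2] ori   $3, $1, 4  →  {$0:0, $1:11, $2:11, $3:15, $4:3, $5:4}
[3] ori   $0, $2, 2  →  {$0:0, $1:11, $2:11, $3:15, $4:3, $5:4}
[4] or   $5, $4, $0  →  {$0:0, $1:11, $2:11, $3:15, $4:3, $5:3}
[5] addi  $3, $3, 11  →  {$0:0, $1:11, $2:11, $3:26, $4:3, $5:3}
[6] bne  $1, $3, L9  →  {$0:0, $1:11, $2:11, $3:26, $4:3, $5:3}  ⟨branch taken⟩
[7] xor  $3, $3, $2  →  {$0:0, $1:11, $2:11, $3:17, $4:3, $5:3}
[9] slti  $2, $0, 1  →  {$0:0, $1:11, $2:1, $3:17, $4:3, $5:3}
[10] ori   $5, $2, 11  →  {$0:0, $1:11, $2:1, $3:17, $4:3, $5:11}
[11] addi  $2, $3, 8  →  {$0:0, $1:11, $2:25, $3:17, $4:3, $5:11}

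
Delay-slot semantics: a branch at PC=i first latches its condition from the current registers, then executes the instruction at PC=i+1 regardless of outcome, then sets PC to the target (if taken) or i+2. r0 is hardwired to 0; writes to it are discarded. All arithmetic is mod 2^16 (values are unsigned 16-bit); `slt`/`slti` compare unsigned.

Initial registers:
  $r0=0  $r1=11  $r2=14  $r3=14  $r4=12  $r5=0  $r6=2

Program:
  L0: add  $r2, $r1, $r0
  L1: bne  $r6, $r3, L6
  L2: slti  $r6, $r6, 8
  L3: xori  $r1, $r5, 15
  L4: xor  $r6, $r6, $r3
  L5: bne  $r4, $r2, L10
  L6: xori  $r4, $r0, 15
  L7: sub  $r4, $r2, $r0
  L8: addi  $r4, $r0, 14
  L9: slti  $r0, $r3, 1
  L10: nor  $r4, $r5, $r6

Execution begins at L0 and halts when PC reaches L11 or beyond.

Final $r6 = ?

1

  step pc=0: add  $r2, $r1, $r0  regs=(0,11,11,14,12,0,2)
  step pc=1: bne  $r6, $r3, L6  cond=T  regs=(0,11,11,14,12,0,2)
  step pc=2: slti  $r6, $r6, 8  regs=(0,11,11,14,12,0,1)
  step pc=6: xori  $r4, $r0, 15  regs=(0,11,11,14,15,0,1)
  step pc=7: sub  $r4, $r2, $r0  regs=(0,11,11,14,11,0,1)
  step pc=8: addi  $r4, $r0, 14  regs=(0,11,11,14,14,0,1)
  step pc=9: slti  $r0, $r3, 1  regs=(0,11,11,14,14,0,1)
  step pc=10: nor  $r4, $r5, $r6  regs=(0,11,11,14,65534,0,1)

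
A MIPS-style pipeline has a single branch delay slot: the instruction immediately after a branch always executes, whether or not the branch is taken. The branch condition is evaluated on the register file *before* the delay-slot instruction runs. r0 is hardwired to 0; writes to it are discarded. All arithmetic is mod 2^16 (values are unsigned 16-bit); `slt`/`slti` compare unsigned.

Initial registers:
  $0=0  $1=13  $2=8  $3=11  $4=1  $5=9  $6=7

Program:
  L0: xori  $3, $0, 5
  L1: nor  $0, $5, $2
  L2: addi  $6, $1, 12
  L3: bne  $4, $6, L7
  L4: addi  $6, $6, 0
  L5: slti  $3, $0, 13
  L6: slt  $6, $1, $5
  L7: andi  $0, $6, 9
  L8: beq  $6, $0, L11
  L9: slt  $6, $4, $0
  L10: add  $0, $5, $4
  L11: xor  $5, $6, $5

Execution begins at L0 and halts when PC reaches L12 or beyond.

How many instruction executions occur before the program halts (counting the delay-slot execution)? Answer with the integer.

#0 xori  $3, $0, 5 ; 0/13/8/5/1/9/7
#1 nor  $0, $5, $2 ; 0/13/8/5/1/9/7
#2 addi  $6, $1, 12 ; 0/13/8/5/1/9/25
#3 bne  $4, $6, L7 ; 0/13/8/5/1/9/25 ; →target
#4 addi  $6, $6, 0 ; 0/13/8/5/1/9/25
#7 andi  $0, $6, 9 ; 0/13/8/5/1/9/25
#8 beq  $6, $0, L11 ; 0/13/8/5/1/9/25 ; →fallthru
#9 slt  $6, $4, $0 ; 0/13/8/5/1/9/0
#10 add  $0, $5, $4 ; 0/13/8/5/1/9/0
#11 xor  $5, $6, $5 ; 0/13/8/5/1/9/0

10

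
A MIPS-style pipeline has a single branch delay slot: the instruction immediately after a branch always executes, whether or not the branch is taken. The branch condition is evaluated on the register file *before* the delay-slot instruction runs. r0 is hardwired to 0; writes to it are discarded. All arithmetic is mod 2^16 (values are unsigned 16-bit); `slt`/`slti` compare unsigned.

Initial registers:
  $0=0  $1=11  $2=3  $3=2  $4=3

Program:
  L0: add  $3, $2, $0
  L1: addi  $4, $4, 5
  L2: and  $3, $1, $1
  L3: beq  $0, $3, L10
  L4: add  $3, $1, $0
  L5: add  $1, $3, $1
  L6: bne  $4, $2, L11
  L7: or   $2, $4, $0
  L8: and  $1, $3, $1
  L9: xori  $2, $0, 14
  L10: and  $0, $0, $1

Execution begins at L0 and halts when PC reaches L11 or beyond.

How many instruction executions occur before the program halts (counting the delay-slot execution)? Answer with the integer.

8

PC=0  add  $3, $2, $0        | $0=0 $1=11 $2=3 $3=3 $4=3
PC=1  addi  $4, $4, 5        | $0=0 $1=11 $2=3 $3=3 $4=8
PC=2  and  $3, $1, $1        | $0=0 $1=11 $2=3 $3=11 $4=8
PC=3  beq  $0, $3, L10       | $0=0 $1=11 $2=3 $3=11 $4=8  [not taken]
PC=4  add  $3, $1, $0        | $0=0 $1=11 $2=3 $3=11 $4=8
PC=5  add  $1, $3, $1        | $0=0 $1=22 $2=3 $3=11 $4=8
PC=6  bne  $4, $2, L11       | $0=0 $1=22 $2=3 $3=11 $4=8  [TAKEN]
PC=7  or   $2, $4, $0        | $0=0 $1=22 $2=8 $3=11 $4=8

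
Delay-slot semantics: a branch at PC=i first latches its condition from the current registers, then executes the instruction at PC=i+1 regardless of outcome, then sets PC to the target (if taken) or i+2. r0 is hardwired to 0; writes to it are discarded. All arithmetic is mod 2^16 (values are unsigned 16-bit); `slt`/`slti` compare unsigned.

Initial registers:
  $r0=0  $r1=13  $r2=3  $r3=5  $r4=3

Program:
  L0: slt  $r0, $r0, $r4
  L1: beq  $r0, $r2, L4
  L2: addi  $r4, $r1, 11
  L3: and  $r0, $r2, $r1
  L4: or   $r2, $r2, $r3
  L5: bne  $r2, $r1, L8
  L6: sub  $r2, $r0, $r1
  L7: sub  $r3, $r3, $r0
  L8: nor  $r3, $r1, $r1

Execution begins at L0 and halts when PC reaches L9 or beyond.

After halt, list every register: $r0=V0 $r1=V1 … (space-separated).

$r0=0 $r1=13 $r2=65523 $r3=65522 $r4=24

#0 slt  $r0, $r0, $r4 ; 0/13/3/5/3
#1 beq  $r0, $r2, L4 ; 0/13/3/5/3 ; →fallthru
#2 addi  $r4, $r1, 11 ; 0/13/3/5/24
#3 and  $r0, $r2, $r1 ; 0/13/3/5/24
#4 or   $r2, $r2, $r3 ; 0/13/7/5/24
#5 bne  $r2, $r1, L8 ; 0/13/7/5/24 ; →target
#6 sub  $r2, $r0, $r1 ; 0/13/65523/5/24
#8 nor  $r3, $r1, $r1 ; 0/13/65523/65522/24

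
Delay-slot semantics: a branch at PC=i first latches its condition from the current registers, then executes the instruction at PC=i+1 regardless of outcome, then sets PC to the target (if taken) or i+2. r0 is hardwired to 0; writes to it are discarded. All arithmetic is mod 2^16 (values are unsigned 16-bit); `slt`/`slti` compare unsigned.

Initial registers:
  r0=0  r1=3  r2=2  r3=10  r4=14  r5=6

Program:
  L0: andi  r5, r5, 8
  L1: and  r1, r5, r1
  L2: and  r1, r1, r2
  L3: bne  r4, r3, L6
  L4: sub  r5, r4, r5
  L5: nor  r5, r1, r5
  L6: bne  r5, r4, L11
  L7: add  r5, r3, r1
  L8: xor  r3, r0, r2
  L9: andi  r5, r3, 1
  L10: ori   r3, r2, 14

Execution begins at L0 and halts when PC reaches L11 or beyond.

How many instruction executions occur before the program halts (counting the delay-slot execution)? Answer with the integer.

[0] andi  r5, r5, 8  →  {r0:0, r1:3, r2:2, r3:10, r4:14, r5:0}
[1] and  r1, r5, r1  →  {r0:0, r1:0, r2:2, r3:10, r4:14, r5:0}
[2] and  r1, r1, r2  →  {r0:0, r1:0, r2:2, r3:10, r4:14, r5:0}
[3] bne  r4, r3, L6  →  {r0:0, r1:0, r2:2, r3:10, r4:14, r5:0}  ⟨branch taken⟩
[4] sub  r5, r4, r5  →  {r0:0, r1:0, r2:2, r3:10, r4:14, r5:14}
[6] bne  r5, r4, L11  →  {r0:0, r1:0, r2:2, r3:10, r4:14, r5:14}  ⟨branch fallthrough⟩
[7] add  r5, r3, r1  →  {r0:0, r1:0, r2:2, r3:10, r4:14, r5:10}
[8] xor  r3, r0, r2  →  {r0:0, r1:0, r2:2, r3:2, r4:14, r5:10}
[9] andi  r5, r3, 1  →  {r0:0, r1:0, r2:2, r3:2, r4:14, r5:0}
[10] ori   r3, r2, 14  →  {r0:0, r1:0, r2:2, r3:14, r4:14, r5:0}

10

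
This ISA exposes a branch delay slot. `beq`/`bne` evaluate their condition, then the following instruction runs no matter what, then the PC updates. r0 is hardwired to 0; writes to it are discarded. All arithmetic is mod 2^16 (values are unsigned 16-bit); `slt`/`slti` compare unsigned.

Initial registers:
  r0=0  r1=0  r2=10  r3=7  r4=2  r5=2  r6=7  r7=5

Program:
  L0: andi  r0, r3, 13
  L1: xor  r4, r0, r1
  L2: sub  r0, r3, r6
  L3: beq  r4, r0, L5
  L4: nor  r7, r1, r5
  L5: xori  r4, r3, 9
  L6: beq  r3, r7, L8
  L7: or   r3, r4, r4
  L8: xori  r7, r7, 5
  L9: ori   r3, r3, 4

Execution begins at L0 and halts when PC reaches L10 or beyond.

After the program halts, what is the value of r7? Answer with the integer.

#0 andi  r0, r3, 13 ; 0/0/10/7/2/2/7/5
#1 xor  r4, r0, r1 ; 0/0/10/7/0/2/7/5
#2 sub  r0, r3, r6 ; 0/0/10/7/0/2/7/5
#3 beq  r4, r0, L5 ; 0/0/10/7/0/2/7/5 ; →target
#4 nor  r7, r1, r5 ; 0/0/10/7/0/2/7/65533
#5 xori  r4, r3, 9 ; 0/0/10/7/14/2/7/65533
#6 beq  r3, r7, L8 ; 0/0/10/7/14/2/7/65533 ; →fallthru
#7 or   r3, r4, r4 ; 0/0/10/14/14/2/7/65533
#8 xori  r7, r7, 5 ; 0/0/10/14/14/2/7/65528
#9 ori   r3, r3, 4 ; 0/0/10/14/14/2/7/65528

65528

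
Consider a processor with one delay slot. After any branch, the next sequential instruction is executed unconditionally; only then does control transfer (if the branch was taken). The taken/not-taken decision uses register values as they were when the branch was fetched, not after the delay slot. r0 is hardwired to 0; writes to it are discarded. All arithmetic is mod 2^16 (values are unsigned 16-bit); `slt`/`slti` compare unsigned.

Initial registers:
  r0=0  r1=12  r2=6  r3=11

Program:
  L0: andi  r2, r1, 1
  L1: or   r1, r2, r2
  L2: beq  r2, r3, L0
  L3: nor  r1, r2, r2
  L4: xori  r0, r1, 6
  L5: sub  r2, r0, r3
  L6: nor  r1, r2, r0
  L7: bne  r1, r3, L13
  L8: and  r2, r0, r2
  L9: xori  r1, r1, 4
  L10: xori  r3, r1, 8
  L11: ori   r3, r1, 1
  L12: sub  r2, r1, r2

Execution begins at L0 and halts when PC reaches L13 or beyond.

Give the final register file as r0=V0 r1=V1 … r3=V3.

r0=0 r1=10 r2=0 r3=11

  step pc=0: andi  r2, r1, 1  regs=(0,12,0,11)
  step pc=1: or   r1, r2, r2  regs=(0,0,0,11)
  step pc=2: beq  r2, r3, L0  cond=F  regs=(0,0,0,11)
  step pc=3: nor  r1, r2, r2  regs=(0,65535,0,11)
  step pc=4: xori  r0, r1, 6  regs=(0,65535,0,11)
  step pc=5: sub  r2, r0, r3  regs=(0,65535,65525,11)
  step pc=6: nor  r1, r2, r0  regs=(0,10,65525,11)
  step pc=7: bne  r1, r3, L13  cond=T  regs=(0,10,65525,11)
  step pc=8: and  r2, r0, r2  regs=(0,10,0,11)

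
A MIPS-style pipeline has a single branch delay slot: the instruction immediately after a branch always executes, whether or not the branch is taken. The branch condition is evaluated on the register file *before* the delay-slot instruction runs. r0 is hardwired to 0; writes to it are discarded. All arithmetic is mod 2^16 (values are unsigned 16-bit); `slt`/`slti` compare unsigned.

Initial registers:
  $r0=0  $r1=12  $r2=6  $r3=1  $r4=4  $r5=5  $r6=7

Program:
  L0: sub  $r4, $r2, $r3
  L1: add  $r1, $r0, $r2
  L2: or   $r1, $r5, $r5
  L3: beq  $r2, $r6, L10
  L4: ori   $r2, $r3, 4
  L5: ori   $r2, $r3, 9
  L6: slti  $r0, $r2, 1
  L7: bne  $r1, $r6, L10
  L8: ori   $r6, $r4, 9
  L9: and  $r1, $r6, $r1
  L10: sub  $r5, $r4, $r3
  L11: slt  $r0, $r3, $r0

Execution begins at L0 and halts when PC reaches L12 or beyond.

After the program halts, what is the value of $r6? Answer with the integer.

13

PC=0  sub  $r4, $r2, $r3     | $r0=0 $r1=12 $r2=6 $r3=1 $r4=5 $r5=5 $r6=7
PC=1  add  $r1, $r0, $r2     | $r0=0 $r1=6 $r2=6 $r3=1 $r4=5 $r5=5 $r6=7
PC=2  or   $r1, $r5, $r5     | $r0=0 $r1=5 $r2=6 $r3=1 $r4=5 $r5=5 $r6=7
PC=3  beq  $r2, $r6, L10     | $r0=0 $r1=5 $r2=6 $r3=1 $r4=5 $r5=5 $r6=7  [not taken]
PC=4  ori   $r2, $r3, 4      | $r0=0 $r1=5 $r2=5 $r3=1 $r4=5 $r5=5 $r6=7
PC=5  ori   $r2, $r3, 9      | $r0=0 $r1=5 $r2=9 $r3=1 $r4=5 $r5=5 $r6=7
PC=6  slti  $r0, $r2, 1      | $r0=0 $r1=5 $r2=9 $r3=1 $r4=5 $r5=5 $r6=7
PC=7  bne  $r1, $r6, L10     | $r0=0 $r1=5 $r2=9 $r3=1 $r4=5 $r5=5 $r6=7  [TAKEN]
PC=8  ori   $r6, $r4, 9      | $r0=0 $r1=5 $r2=9 $r3=1 $r4=5 $r5=5 $r6=13
PC=10 sub  $r5, $r4, $r3     | $r0=0 $r1=5 $r2=9 $r3=1 $r4=5 $r5=4 $r6=13
PC=11 slt  $r0, $r3, $r0     | $r0=0 $r1=5 $r2=9 $r3=1 $r4=5 $r5=4 $r6=13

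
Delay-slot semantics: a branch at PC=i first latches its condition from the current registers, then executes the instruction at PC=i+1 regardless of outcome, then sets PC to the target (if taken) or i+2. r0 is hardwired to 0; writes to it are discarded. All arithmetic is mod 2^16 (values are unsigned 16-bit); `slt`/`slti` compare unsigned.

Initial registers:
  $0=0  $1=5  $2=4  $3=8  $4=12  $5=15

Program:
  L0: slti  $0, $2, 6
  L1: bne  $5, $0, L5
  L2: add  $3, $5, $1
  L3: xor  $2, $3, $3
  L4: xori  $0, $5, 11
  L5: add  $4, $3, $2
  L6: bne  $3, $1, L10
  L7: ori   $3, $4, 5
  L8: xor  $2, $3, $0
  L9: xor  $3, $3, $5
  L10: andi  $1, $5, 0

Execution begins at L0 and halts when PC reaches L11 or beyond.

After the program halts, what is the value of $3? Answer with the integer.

#0 slti  $0, $2, 6 ; 0/5/4/8/12/15
#1 bne  $5, $0, L5 ; 0/5/4/8/12/15 ; →target
#2 add  $3, $5, $1 ; 0/5/4/20/12/15
#5 add  $4, $3, $2 ; 0/5/4/20/24/15
#6 bne  $3, $1, L10 ; 0/5/4/20/24/15 ; →target
#7 ori   $3, $4, 5 ; 0/5/4/29/24/15
#10 andi  $1, $5, 0 ; 0/0/4/29/24/15

29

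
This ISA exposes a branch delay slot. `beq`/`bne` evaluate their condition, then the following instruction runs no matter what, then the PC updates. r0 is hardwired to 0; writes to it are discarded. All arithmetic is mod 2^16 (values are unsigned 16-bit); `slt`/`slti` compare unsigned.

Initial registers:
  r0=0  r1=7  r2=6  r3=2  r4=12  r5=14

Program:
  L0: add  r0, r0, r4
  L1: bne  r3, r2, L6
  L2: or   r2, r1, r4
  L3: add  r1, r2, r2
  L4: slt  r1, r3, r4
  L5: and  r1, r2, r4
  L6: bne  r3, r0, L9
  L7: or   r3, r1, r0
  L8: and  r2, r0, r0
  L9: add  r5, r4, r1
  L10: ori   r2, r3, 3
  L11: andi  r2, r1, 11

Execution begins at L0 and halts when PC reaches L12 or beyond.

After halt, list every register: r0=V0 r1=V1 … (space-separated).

r0=0 r1=7 r2=3 r3=7 r4=12 r5=19

  step pc=0: add  r0, r0, r4  regs=(0,7,6,2,12,14)
  step pc=1: bne  r3, r2, L6  cond=T  regs=(0,7,6,2,12,14)
  step pc=2: or   r2, r1, r4  regs=(0,7,15,2,12,14)
  step pc=6: bne  r3, r0, L9  cond=T  regs=(0,7,15,2,12,14)
  step pc=7: or   r3, r1, r0  regs=(0,7,15,7,12,14)
  step pc=9: add  r5, r4, r1  regs=(0,7,15,7,12,19)
  step pc=10: ori   r2, r3, 3  regs=(0,7,7,7,12,19)
  step pc=11: andi  r2, r1, 11  regs=(0,7,3,7,12,19)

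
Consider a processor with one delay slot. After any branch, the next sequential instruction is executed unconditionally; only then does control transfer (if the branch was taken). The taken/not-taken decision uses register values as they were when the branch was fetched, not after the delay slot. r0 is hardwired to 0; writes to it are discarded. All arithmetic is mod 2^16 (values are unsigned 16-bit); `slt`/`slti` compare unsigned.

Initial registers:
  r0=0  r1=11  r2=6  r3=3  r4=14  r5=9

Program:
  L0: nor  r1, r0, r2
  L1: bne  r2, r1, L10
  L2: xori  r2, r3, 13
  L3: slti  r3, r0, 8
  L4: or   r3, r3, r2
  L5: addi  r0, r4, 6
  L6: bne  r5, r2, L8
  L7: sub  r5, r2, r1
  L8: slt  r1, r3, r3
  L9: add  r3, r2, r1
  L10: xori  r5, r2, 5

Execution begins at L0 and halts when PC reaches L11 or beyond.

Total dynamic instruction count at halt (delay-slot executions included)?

4

[0] nor  r1, r0, r2  →  {r0:0, r1:65529, r2:6, r3:3, r4:14, r5:9}
[1] bne  r2, r1, L10  →  {r0:0, r1:65529, r2:6, r3:3, r4:14, r5:9}  ⟨branch taken⟩
[2] xori  r2, r3, 13  →  {r0:0, r1:65529, r2:14, r3:3, r4:14, r5:9}
[10] xori  r5, r2, 5  →  {r0:0, r1:65529, r2:14, r3:3, r4:14, r5:11}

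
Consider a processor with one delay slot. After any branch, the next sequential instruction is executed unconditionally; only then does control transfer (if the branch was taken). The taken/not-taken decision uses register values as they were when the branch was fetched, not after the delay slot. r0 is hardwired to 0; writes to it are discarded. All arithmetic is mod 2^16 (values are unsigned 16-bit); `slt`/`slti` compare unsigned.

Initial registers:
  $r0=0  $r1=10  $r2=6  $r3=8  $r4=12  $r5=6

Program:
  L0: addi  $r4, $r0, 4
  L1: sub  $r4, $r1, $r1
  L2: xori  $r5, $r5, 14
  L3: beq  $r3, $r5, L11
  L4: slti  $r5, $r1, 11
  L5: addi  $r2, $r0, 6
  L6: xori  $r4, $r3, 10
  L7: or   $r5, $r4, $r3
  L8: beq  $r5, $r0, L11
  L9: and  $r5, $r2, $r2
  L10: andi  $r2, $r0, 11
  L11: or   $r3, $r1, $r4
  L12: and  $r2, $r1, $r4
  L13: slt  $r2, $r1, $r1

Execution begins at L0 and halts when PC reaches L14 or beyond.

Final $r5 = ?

1

[0] addi  $r4, $r0, 4  →  {$r0:0, $r1:10, $r2:6, $r3:8, $r4:4, $r5:6}
[1] sub  $r4, $r1, $r1  →  {$r0:0, $r1:10, $r2:6, $r3:8, $r4:0, $r5:6}
[2] xori  $r5, $r5, 14  →  {$r0:0, $r1:10, $r2:6, $r3:8, $r4:0, $r5:8}
[3] beq  $r3, $r5, L11  →  {$r0:0, $r1:10, $r2:6, $r3:8, $r4:0, $r5:8}  ⟨branch taken⟩
[4] slti  $r5, $r1, 11  →  {$r0:0, $r1:10, $r2:6, $r3:8, $r4:0, $r5:1}
[11] or   $r3, $r1, $r4  →  {$r0:0, $r1:10, $r2:6, $r3:10, $r4:0, $r5:1}
[12] and  $r2, $r1, $r4  →  {$r0:0, $r1:10, $r2:0, $r3:10, $r4:0, $r5:1}
[13] slt  $r2, $r1, $r1  →  {$r0:0, $r1:10, $r2:0, $r3:10, $r4:0, $r5:1}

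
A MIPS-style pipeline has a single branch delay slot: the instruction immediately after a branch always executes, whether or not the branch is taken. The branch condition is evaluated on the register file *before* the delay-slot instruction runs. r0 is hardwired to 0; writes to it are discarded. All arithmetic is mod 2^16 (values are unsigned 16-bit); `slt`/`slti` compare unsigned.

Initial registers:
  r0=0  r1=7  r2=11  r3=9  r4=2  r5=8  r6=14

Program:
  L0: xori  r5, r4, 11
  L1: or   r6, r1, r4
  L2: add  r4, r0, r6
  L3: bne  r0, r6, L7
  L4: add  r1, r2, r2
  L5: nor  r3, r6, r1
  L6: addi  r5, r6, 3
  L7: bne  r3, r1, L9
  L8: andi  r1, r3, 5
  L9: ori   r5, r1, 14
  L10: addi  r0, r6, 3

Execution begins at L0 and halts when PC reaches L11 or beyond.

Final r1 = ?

1

[0] xori  r5, r4, 11  →  {r0:0, r1:7, r2:11, r3:9, r4:2, r5:9, r6:14}
[1] or   r6, r1, r4  →  {r0:0, r1:7, r2:11, r3:9, r4:2, r5:9, r6:7}
[2] add  r4, r0, r6  →  {r0:0, r1:7, r2:11, r3:9, r4:7, r5:9, r6:7}
[3] bne  r0, r6, L7  →  {r0:0, r1:7, r2:11, r3:9, r4:7, r5:9, r6:7}  ⟨branch taken⟩
[4] add  r1, r2, r2  →  {r0:0, r1:22, r2:11, r3:9, r4:7, r5:9, r6:7}
[7] bne  r3, r1, L9  →  {r0:0, r1:22, r2:11, r3:9, r4:7, r5:9, r6:7}  ⟨branch taken⟩
[8] andi  r1, r3, 5  →  {r0:0, r1:1, r2:11, r3:9, r4:7, r5:9, r6:7}
[9] ori   r5, r1, 14  →  {r0:0, r1:1, r2:11, r3:9, r4:7, r5:15, r6:7}
[10] addi  r0, r6, 3  →  {r0:0, r1:1, r2:11, r3:9, r4:7, r5:15, r6:7}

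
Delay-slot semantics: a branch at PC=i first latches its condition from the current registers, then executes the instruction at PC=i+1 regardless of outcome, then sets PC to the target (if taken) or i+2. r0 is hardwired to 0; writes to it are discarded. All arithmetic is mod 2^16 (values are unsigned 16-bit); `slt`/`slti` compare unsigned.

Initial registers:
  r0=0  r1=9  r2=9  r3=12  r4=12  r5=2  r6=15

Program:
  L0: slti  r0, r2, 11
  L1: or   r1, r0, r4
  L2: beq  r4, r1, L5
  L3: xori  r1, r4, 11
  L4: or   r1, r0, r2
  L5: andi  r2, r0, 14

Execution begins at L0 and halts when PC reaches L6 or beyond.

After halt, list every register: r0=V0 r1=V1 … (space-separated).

[0] slti  r0, r2, 11  →  {r0:0, r1:9, r2:9, r3:12, r4:12, r5:2, r6:15}
[1] or   r1, r0, r4  →  {r0:0, r1:12, r2:9, r3:12, r4:12, r5:2, r6:15}
[2] beq  r4, r1, L5  →  {r0:0, r1:12, r2:9, r3:12, r4:12, r5:2, r6:15}  ⟨branch taken⟩
[3] xori  r1, r4, 11  →  {r0:0, r1:7, r2:9, r3:12, r4:12, r5:2, r6:15}
[5] andi  r2, r0, 14  →  {r0:0, r1:7, r2:0, r3:12, r4:12, r5:2, r6:15}

r0=0 r1=7 r2=0 r3=12 r4=12 r5=2 r6=15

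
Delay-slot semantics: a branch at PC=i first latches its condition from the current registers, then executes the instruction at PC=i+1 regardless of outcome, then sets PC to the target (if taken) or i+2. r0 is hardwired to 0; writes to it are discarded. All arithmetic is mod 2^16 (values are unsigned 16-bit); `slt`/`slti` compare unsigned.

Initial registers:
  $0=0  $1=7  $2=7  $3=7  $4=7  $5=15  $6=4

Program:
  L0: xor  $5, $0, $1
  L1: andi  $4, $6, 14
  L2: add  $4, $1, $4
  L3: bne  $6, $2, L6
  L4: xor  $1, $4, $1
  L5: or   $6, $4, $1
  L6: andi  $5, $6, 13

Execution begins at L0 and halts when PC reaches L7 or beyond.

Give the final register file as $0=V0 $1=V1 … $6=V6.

[0] xor  $5, $0, $1  →  {$0:0, $1:7, $2:7, $3:7, $4:7, $5:7, $6:4}
[1] andi  $4, $6, 14  →  {$0:0, $1:7, $2:7, $3:7, $4:4, $5:7, $6:4}
[2] add  $4, $1, $4  →  {$0:0, $1:7, $2:7, $3:7, $4:11, $5:7, $6:4}
[3] bne  $6, $2, L6  →  {$0:0, $1:7, $2:7, $3:7, $4:11, $5:7, $6:4}  ⟨branch taken⟩
[4] xor  $1, $4, $1  →  {$0:0, $1:12, $2:7, $3:7, $4:11, $5:7, $6:4}
[6] andi  $5, $6, 13  →  {$0:0, $1:12, $2:7, $3:7, $4:11, $5:4, $6:4}

$0=0 $1=12 $2=7 $3=7 $4=11 $5=4 $6=4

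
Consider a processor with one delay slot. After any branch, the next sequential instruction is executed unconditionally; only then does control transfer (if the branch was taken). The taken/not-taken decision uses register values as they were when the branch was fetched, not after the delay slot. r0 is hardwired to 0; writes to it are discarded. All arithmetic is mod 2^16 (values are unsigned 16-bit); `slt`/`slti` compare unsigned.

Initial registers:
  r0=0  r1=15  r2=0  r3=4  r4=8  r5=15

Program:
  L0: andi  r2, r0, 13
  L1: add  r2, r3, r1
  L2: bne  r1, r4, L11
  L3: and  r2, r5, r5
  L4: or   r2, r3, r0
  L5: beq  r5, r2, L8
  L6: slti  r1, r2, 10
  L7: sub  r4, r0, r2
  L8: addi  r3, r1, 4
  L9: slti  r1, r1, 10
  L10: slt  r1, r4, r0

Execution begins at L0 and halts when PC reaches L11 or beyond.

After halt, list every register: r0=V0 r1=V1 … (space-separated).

  step pc=0: andi  r2, r0, 13  regs=(0,15,0,4,8,15)
  step pc=1: add  r2, r3, r1  regs=(0,15,19,4,8,15)
  step pc=2: bne  r1, r4, L11  cond=T  regs=(0,15,19,4,8,15)
  step pc=3: and  r2, r5, r5  regs=(0,15,15,4,8,15)

r0=0 r1=15 r2=15 r3=4 r4=8 r5=15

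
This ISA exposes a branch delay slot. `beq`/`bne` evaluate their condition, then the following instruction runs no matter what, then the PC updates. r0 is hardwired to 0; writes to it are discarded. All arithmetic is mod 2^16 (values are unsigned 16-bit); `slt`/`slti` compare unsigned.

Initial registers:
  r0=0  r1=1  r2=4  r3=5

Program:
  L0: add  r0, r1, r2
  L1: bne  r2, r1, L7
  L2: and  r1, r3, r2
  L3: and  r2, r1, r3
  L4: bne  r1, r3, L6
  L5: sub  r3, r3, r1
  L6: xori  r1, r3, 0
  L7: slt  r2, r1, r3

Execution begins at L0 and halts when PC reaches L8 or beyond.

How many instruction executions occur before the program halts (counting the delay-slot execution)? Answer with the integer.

4

#0 add  r0, r1, r2 ; 0/1/4/5
#1 bne  r2, r1, L7 ; 0/1/4/5 ; →target
#2 and  r1, r3, r2 ; 0/4/4/5
#7 slt  r2, r1, r3 ; 0/4/1/5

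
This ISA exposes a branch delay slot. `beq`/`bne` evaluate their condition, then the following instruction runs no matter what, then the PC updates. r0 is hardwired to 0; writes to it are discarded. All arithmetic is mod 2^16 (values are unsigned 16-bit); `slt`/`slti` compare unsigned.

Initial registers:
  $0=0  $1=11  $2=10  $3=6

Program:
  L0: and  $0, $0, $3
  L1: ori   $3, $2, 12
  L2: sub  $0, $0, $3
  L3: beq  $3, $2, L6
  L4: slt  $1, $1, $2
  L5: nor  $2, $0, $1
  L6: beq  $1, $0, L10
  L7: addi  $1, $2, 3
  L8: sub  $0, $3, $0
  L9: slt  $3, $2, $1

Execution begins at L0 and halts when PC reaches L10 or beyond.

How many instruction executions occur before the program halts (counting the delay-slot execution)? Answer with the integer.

[0] and  $0, $0, $3  →  {$0:0, $1:11, $2:10, $3:6}
[1] ori   $3, $2, 12  →  {$0:0, $1:11, $2:10, $3:14}
[2] sub  $0, $0, $3  →  {$0:0, $1:11, $2:10, $3:14}
[3] beq  $3, $2, L6  →  {$0:0, $1:11, $2:10, $3:14}  ⟨branch fallthrough⟩
[4] slt  $1, $1, $2  →  {$0:0, $1:0, $2:10, $3:14}
[5] nor  $2, $0, $1  →  {$0:0, $1:0, $2:65535, $3:14}
[6] beq  $1, $0, L10  →  {$0:0, $1:0, $2:65535, $3:14}  ⟨branch taken⟩
[7] addi  $1, $2, 3  →  {$0:0, $1:2, $2:65535, $3:14}

8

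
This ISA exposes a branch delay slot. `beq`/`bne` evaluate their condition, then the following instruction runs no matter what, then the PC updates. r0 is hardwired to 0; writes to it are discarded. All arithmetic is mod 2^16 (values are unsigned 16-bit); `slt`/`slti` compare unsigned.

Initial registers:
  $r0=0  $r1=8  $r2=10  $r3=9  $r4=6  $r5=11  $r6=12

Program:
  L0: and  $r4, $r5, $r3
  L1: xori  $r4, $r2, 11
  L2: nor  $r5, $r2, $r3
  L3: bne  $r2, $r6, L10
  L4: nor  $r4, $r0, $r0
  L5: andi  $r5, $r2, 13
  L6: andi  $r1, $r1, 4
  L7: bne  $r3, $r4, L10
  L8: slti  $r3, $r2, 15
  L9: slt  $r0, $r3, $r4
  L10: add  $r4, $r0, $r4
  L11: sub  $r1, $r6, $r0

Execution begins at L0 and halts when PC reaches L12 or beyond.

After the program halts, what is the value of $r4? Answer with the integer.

#0 and  $r4, $r5, $r3 ; 0/8/10/9/9/11/12
#1 xori  $r4, $r2, 11 ; 0/8/10/9/1/11/12
#2 nor  $r5, $r2, $r3 ; 0/8/10/9/1/65524/12
#3 bne  $r2, $r6, L10 ; 0/8/10/9/1/65524/12 ; →target
#4 nor  $r4, $r0, $r0 ; 0/8/10/9/65535/65524/12
#10 add  $r4, $r0, $r4 ; 0/8/10/9/65535/65524/12
#11 sub  $r1, $r6, $r0 ; 0/12/10/9/65535/65524/12

65535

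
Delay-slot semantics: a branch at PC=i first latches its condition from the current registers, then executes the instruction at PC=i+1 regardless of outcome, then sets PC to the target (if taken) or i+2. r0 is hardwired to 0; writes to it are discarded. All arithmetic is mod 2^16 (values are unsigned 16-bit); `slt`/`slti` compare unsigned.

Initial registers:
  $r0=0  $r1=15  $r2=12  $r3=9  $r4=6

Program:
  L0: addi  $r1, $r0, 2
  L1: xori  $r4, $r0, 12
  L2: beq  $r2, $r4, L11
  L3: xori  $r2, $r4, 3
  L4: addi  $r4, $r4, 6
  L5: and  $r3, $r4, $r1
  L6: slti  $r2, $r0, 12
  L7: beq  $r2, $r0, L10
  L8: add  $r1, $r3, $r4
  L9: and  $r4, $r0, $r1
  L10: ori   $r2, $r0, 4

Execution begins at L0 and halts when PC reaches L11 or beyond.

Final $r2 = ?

15

PC=0  addi  $r1, $r0, 2      | $r0=0 $r1=2 $r2=12 $r3=9 $r4=6
PC=1  xori  $r4, $r0, 12     | $r0=0 $r1=2 $r2=12 $r3=9 $r4=12
PC=2  beq  $r2, $r4, L11     | $r0=0 $r1=2 $r2=12 $r3=9 $r4=12  [TAKEN]
PC=3  xori  $r2, $r4, 3      | $r0=0 $r1=2 $r2=15 $r3=9 $r4=12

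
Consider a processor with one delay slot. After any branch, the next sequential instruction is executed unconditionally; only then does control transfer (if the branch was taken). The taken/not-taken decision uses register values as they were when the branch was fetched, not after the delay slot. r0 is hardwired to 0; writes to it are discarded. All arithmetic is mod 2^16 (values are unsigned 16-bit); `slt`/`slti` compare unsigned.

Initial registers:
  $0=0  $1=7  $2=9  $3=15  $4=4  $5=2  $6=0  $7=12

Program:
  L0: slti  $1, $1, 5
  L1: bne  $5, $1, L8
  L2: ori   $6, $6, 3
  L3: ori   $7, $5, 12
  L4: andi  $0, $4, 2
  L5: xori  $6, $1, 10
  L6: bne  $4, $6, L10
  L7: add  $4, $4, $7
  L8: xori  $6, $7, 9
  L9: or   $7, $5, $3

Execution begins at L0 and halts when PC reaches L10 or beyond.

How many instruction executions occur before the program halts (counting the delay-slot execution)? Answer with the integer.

5

PC=0  slti  $1, $1, 5        | $0=0 $1=0 $2=9 $3=15 $4=4 $5=2 $6=0 $7=12
PC=1  bne  $5, $1, L8        | $0=0 $1=0 $2=9 $3=15 $4=4 $5=2 $6=0 $7=12  [TAKEN]
PC=2  ori   $6, $6, 3        | $0=0 $1=0 $2=9 $3=15 $4=4 $5=2 $6=3 $7=12
PC=8  xori  $6, $7, 9        | $0=0 $1=0 $2=9 $3=15 $4=4 $5=2 $6=5 $7=12
PC=9  or   $7, $5, $3        | $0=0 $1=0 $2=9 $3=15 $4=4 $5=2 $6=5 $7=15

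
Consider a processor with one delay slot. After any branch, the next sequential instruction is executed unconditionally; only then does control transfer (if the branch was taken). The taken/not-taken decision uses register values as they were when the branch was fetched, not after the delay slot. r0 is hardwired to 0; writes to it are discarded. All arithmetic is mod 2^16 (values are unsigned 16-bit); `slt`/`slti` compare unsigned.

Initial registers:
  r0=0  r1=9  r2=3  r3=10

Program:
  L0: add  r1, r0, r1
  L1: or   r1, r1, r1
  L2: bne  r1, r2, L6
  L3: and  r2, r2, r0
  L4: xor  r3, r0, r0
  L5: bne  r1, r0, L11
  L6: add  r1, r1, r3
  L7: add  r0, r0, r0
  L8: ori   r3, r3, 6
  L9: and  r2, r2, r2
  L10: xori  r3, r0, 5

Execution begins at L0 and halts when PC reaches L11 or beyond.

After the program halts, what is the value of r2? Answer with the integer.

#0 add  r1, r0, r1 ; 0/9/3/10
#1 or   r1, r1, r1 ; 0/9/3/10
#2 bne  r1, r2, L6 ; 0/9/3/10 ; →target
#3 and  r2, r2, r0 ; 0/9/0/10
#6 add  r1, r1, r3 ; 0/19/0/10
#7 add  r0, r0, r0 ; 0/19/0/10
#8 ori   r3, r3, 6 ; 0/19/0/14
#9 and  r2, r2, r2 ; 0/19/0/14
#10 xori  r3, r0, 5 ; 0/19/0/5

0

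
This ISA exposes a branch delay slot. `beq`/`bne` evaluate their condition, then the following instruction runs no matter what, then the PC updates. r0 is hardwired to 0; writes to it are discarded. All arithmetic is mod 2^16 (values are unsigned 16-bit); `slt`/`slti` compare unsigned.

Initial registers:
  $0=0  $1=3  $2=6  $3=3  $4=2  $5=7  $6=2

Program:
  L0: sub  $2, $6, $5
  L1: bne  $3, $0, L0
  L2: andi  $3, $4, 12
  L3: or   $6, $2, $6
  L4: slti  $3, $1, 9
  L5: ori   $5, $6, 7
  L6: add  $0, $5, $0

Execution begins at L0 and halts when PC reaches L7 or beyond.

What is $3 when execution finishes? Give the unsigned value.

[0] sub  $2, $6, $5  →  {$0:0, $1:3, $2:65531, $3:3, $4:2, $5:7, $6:2}
[1] bne  $3, $0, L0  →  {$0:0, $1:3, $2:65531, $3:3, $4:2, $5:7, $6:2}  ⟨branch taken⟩
[2] andi  $3, $4, 12  →  {$0:0, $1:3, $2:65531, $3:0, $4:2, $5:7, $6:2}
[0] sub  $2, $6, $5  →  {$0:0, $1:3, $2:65531, $3:0, $4:2, $5:7, $6:2}
[1] bne  $3, $0, L0  →  {$0:0, $1:3, $2:65531, $3:0, $4:2, $5:7, $6:2}  ⟨branch fallthrough⟩
[2] andi  $3, $4, 12  →  {$0:0, $1:3, $2:65531, $3:0, $4:2, $5:7, $6:2}
[3] or   $6, $2, $6  →  {$0:0, $1:3, $2:65531, $3:0, $4:2, $5:7, $6:65531}
[4] slti  $3, $1, 9  →  {$0:0, $1:3, $2:65531, $3:1, $4:2, $5:7, $6:65531}
[5] ori   $5, $6, 7  →  {$0:0, $1:3, $2:65531, $3:1, $4:2, $5:65535, $6:65531}
[6] add  $0, $5, $0  →  {$0:0, $1:3, $2:65531, $3:1, $4:2, $5:65535, $6:65531}

1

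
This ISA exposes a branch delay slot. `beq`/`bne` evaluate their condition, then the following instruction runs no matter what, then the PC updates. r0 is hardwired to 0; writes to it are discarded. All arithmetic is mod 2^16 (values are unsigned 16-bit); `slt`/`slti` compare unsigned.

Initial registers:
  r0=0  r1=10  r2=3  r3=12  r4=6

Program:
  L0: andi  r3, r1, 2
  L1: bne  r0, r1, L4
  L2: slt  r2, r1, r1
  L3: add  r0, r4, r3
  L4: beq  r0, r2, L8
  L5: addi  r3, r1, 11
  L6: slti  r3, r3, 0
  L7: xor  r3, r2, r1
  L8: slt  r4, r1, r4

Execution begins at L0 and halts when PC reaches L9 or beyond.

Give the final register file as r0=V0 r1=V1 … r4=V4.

PC=0  andi  r3, r1, 2        | r0=0 r1=10 r2=3 r3=2 r4=6
PC=1  bne  r0, r1, L4        | r0=0 r1=10 r2=3 r3=2 r4=6  [TAKEN]
PC=2  slt  r2, r1, r1        | r0=0 r1=10 r2=0 r3=2 r4=6
PC=4  beq  r0, r2, L8        | r0=0 r1=10 r2=0 r3=2 r4=6  [TAKEN]
PC=5  addi  r3, r1, 11       | r0=0 r1=10 r2=0 r3=21 r4=6
PC=8  slt  r4, r1, r4        | r0=0 r1=10 r2=0 r3=21 r4=0

r0=0 r1=10 r2=0 r3=21 r4=0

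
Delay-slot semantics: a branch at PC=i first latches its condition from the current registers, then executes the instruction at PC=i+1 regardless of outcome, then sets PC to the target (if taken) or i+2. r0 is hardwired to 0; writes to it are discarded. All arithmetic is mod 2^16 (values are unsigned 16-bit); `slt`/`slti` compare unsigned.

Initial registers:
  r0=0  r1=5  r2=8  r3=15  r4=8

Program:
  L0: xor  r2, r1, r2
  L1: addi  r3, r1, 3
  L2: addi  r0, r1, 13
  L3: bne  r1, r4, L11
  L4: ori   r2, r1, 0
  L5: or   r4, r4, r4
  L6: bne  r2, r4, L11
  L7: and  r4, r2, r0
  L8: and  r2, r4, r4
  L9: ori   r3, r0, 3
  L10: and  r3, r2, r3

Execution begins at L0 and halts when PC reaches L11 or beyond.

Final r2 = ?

5

[0] xor  r2, r1, r2  →  {r0:0, r1:5, r2:13, r3:15, r4:8}
[1] addi  r3, r1, 3  →  {r0:0, r1:5, r2:13, r3:8, r4:8}
[2] addi  r0, r1, 13  →  {r0:0, r1:5, r2:13, r3:8, r4:8}
[3] bne  r1, r4, L11  →  {r0:0, r1:5, r2:13, r3:8, r4:8}  ⟨branch taken⟩
[4] ori   r2, r1, 0  →  {r0:0, r1:5, r2:5, r3:8, r4:8}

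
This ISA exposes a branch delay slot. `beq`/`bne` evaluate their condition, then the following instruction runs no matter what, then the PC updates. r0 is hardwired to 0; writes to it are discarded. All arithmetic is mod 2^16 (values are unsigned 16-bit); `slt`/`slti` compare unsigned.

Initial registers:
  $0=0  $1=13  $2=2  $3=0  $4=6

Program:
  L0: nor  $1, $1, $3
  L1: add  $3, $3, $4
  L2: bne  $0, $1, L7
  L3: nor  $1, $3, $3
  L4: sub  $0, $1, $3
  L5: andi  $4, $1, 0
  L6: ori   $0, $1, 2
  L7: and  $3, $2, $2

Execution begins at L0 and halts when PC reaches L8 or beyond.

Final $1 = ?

65529

[0] nor  $1, $1, $3  →  {$0:0, $1:65522, $2:2, $3:0, $4:6}
[1] add  $3, $3, $4  →  {$0:0, $1:65522, $2:2, $3:6, $4:6}
[2] bne  $0, $1, L7  →  {$0:0, $1:65522, $2:2, $3:6, $4:6}  ⟨branch taken⟩
[3] nor  $1, $3, $3  →  {$0:0, $1:65529, $2:2, $3:6, $4:6}
[7] and  $3, $2, $2  →  {$0:0, $1:65529, $2:2, $3:2, $4:6}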